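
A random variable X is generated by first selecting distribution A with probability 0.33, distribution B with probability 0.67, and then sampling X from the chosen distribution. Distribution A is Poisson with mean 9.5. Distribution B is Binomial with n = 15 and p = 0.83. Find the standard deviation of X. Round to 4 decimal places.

2.5450

Per component, A: μ=9.5, E[X²]=99.75; B: μ=12.45, E[X²]=157.119.
E[X] = 0.33·9.5 + 0.67·12.45 = 11.4765.
E[X²] = 0.33·99.75 + 0.67·157.119 = 138.187.
Var(X) = E[X²] − (E[X])² = 138.187 − 131.71 = 6.47718.
SD(X) = √6.47718 = 2.54503.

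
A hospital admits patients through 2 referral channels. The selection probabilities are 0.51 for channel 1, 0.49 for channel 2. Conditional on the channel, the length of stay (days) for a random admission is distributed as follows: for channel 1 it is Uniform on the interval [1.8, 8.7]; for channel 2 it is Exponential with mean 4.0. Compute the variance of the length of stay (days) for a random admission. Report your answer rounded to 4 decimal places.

10.2539

Per component, 1: μ=5.25, E[X²]=31.53; 2: μ=4, E[X²]=32.
E[X] = 0.51·5.25 + 0.49·4 = 4.6375.
E[X²] = 0.51·31.53 + 0.49·32 = 31.7603.
Var(X) = E[X²] − (E[X])² = 31.7603 − 21.5064 = 10.2539.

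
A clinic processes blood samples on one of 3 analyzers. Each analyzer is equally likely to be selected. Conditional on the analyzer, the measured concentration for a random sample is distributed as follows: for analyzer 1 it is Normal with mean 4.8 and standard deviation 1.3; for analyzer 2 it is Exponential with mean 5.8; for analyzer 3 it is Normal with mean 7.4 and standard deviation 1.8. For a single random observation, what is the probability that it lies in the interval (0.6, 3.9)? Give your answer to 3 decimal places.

Conditional on each analyzer, P(0.6 < X < 3.9): 1: 0.243755; 2: 0.391248; 3: 0.0258418.
By total probability, P(0.6 < X < 3.9) = 0.333333·0.243755 + 0.333333·0.391248 + 0.333333·0.0258418 = 0.220281.

0.220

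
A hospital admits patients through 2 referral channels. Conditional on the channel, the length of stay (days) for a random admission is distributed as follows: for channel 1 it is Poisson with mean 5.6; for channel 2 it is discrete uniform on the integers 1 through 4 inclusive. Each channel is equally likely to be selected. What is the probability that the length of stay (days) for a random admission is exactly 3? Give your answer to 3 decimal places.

Conditional on each channel, P(X = 3): 1: 0.108234; 2: 0.25.
By total probability, P(X = 3) = 0.5·0.108234 + 0.5·0.25 = 0.179117.

0.179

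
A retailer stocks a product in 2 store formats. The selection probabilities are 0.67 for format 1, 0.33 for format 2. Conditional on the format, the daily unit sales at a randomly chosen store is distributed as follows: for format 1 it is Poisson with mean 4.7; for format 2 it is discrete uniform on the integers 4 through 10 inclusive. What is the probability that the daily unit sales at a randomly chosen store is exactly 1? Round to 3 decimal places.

Conditional on each format, P(X = 1): 1: 0.0427478; 2: 0.
By total probability, P(X = 1) = 0.67·0.0427478 + 0.33·0 = 0.028641.

0.029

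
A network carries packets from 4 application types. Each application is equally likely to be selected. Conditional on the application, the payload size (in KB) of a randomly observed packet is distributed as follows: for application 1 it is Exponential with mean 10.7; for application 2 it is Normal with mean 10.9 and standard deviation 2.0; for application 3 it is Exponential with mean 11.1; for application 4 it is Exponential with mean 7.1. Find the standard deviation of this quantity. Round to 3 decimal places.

Per component, 1: μ=10.7, E[X²]=228.98; 2: μ=10.9, E[X²]=122.81; 3: μ=11.1, E[X²]=246.42; 4: μ=7.1, E[X²]=100.82.
E[X] = 0.25·10.7 + 0.25·10.9 + 0.25·11.1 + 0.25·7.1 = 9.95.
E[X²] = 0.25·228.98 + 0.25·122.81 + 0.25·246.42 + 0.25·100.82 = 174.757.
Var(X) = E[X²] − (E[X])² = 174.757 − 99.0025 = 75.755.
SD(X) = √75.755 = 8.70373.

8.704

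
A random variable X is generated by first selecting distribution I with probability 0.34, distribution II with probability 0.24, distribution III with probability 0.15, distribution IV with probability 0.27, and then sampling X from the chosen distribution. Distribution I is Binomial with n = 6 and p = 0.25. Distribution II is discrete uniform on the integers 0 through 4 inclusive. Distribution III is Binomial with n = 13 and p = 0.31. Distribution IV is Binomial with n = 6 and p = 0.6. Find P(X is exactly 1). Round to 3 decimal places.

0.186

Conditional on each component, P(X = 1): I: 0.355957; II: 0.2; III: 0.0469347; IV: 0.036864.
By total probability, P(X = 1) = 0.34·0.355957 + 0.24·0.2 + 0.15·0.0469347 + 0.27·0.036864 = 0.186019.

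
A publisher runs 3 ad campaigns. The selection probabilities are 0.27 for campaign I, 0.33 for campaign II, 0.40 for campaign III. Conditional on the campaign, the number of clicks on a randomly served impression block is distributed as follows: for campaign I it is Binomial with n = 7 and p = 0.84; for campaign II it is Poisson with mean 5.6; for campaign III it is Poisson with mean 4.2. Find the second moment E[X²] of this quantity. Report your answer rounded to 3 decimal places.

For each component E[X²] = Var + (mean)², giving I: 35.5152; II: 36.96; III: 21.84.
Overall E[X²] = 0.27·35.5152 + 0.33·36.96 + 0.4·21.84 = 30.5219.

30.522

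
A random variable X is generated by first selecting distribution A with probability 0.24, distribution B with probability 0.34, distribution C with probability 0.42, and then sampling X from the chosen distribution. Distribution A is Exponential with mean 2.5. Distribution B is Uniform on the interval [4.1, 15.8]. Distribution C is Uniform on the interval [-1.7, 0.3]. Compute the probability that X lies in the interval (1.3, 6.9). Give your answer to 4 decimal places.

0.2089

Conditional on each component, P(1.3 < X < 6.9): A: 0.531229; B: 0.239316; C: 0.
By total probability, P(1.3 < X < 6.9) = 0.24·0.531229 + 0.34·0.239316 + 0.42·0 = 0.208862.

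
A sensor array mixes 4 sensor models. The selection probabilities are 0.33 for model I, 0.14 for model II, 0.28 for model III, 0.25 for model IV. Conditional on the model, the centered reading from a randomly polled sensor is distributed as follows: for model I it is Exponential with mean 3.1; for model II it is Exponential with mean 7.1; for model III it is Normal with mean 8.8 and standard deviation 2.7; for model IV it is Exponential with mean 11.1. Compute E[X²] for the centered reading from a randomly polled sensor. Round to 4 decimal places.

105.7868

For each component E[X²] = Var + (mean)², giving I: 19.22; II: 100.82; III: 84.73; IV: 246.42.
Overall E[X²] = 0.33·19.22 + 0.14·100.82 + 0.28·84.73 + 0.25·246.42 = 105.787.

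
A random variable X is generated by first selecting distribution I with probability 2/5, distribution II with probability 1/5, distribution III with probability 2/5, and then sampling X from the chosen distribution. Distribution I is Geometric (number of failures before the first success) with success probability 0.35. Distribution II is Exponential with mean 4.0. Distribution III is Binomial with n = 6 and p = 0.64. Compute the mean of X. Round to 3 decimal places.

Component means — I: 1.85714; II: 4; III: 3.84.
E[X] = 0.4·1.85714 + 0.2·4 + 0.4·3.84 = 3.07886.

3.079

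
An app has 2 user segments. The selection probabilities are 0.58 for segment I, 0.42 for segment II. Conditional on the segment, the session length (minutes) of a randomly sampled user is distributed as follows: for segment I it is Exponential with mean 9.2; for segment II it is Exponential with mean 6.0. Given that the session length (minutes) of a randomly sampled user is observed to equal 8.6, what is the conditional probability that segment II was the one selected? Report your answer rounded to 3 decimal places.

Likelihoods f(8.6 | ·): I: 0.0426817; II: 0.0397521.
Posterior ∝ prior × likelihood. Numerator for II: 0.42·0.0397521 = 0.0166959.
Normalizing constant: 0.58·0.0426817 + 0.42·0.0397521 = 0.0414512.
P(II | observation) = 0.0166959 / 0.0414512 = 0.402784.

0.403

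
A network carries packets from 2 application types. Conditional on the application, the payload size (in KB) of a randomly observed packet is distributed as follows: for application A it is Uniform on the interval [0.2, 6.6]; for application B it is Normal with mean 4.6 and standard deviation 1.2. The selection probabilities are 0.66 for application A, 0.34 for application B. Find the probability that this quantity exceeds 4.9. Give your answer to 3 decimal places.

Conditional on each application, P(X > 4.9): A: 0.265625; B: 0.401294.
By total probability, P(X > 4.9) = 0.66·0.265625 + 0.34·0.401294 = 0.311752.

0.312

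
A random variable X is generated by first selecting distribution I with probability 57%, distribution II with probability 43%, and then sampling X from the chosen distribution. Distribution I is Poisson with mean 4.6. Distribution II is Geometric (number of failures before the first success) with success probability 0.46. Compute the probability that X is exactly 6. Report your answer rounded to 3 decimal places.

Conditional on each component, P(X = 6): I: 0.13227; II: 0.0114057.
By total probability, P(X = 6) = 0.57·0.13227 + 0.43·0.0114057 = 0.0802981.

0.080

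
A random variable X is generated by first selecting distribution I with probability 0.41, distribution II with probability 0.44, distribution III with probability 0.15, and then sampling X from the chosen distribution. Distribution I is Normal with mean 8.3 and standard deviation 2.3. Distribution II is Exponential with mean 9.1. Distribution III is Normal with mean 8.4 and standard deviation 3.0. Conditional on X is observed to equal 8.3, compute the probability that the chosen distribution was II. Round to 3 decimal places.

Likelihoods f(8.3 | ·): I: 0.173453; II: 0.0441412; III: 0.132907.
Posterior ∝ prior × likelihood. Numerator for II: 0.44·0.0441412 = 0.0194221.
Normalizing constant: 0.41·0.173453 + 0.44·0.0441412 + 0.15·0.132907 = 0.110474.
P(II | observation) = 0.0194221 / 0.110474 = 0.175807.

0.176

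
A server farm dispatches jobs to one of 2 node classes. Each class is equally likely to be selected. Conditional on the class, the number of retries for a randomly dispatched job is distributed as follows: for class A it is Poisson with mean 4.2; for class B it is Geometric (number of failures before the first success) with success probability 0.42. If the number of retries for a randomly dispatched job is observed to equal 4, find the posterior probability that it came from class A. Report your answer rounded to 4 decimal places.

Likelihoods P(X=4 | ·): A: 0.194424; B: 0.0475293.
Posterior ∝ prior × likelihood. Numerator for A: 0.5·0.194424 = 0.0972118.
Normalizing constant: 0.5·0.194424 + 0.5·0.0475293 = 0.120976.
P(A | observation) = 0.0972118 / 0.120976 = 0.80356.

0.8036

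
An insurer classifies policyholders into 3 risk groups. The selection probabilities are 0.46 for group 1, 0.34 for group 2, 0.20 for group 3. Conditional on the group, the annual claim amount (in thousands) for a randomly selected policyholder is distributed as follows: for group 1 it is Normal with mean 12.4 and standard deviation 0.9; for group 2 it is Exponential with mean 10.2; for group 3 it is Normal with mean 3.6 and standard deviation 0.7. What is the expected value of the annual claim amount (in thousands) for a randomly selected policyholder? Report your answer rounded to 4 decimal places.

Component means — 1: 12.4; 2: 10.2; 3: 3.6.
E[X] = 0.46·12.4 + 0.34·10.2 + 0.2·3.6 = 9.892.

9.8920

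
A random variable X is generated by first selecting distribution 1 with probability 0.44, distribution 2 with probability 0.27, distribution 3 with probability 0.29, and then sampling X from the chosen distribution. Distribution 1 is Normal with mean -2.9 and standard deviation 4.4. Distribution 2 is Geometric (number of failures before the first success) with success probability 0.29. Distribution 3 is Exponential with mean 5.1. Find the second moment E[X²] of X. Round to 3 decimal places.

For each component E[X²] = Var + (mean)², giving 1: 27.77; 2: 14.4364; 3: 52.02.
Overall E[X²] = 0.44·27.77 + 0.27·14.4364 + 0.29·52.02 = 31.2024.

31.202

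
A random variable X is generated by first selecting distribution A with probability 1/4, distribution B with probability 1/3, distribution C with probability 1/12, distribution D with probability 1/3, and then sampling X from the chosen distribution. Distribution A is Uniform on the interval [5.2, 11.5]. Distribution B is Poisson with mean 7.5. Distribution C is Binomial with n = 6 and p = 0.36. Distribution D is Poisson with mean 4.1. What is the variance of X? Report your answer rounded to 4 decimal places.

9.3535

Per component, A: μ=8.35, E[X²]=73.03; B: μ=7.5, E[X²]=63.75; C: μ=2.16, E[X²]=6.048; D: μ=4.1, E[X²]=20.91.
E[X] = 0.25·8.35 + 0.333333·7.5 + 0.0833333·2.16 + 0.333333·4.1 = 6.13417.
E[X²] = 0.25·73.03 + 0.333333·63.75 + 0.0833333·6.048 + 0.333333·20.91 = 46.9815.
Var(X) = E[X²] − (E[X])² = 46.9815 − 37.628 = 9.3535.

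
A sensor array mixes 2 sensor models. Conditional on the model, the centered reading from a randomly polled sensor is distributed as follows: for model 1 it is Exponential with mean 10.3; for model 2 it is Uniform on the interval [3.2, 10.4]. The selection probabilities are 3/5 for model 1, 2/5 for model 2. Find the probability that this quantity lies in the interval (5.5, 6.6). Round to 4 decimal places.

0.0967

Conditional on each model, P(5.5 < X < 6.6): 1: 0.0593836; 2: 0.152778.
By total probability, P(5.5 < X < 6.6) = 0.6·0.0593836 + 0.4·0.152778 = 0.0967413.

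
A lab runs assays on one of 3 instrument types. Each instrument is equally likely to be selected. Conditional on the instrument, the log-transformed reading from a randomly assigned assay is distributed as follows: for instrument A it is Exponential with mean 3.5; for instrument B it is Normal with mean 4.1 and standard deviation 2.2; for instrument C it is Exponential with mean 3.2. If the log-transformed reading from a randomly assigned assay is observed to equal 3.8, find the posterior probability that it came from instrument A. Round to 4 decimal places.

0.2597

Likelihoods f(3.8 | ·): A: 0.0964744; B: 0.179659; C: 0.0953071.
Posterior ∝ prior × likelihood. Numerator for A: 0.333333·0.0964744 = 0.0321581.
Normalizing constant: 0.333333·0.0964744 + 0.333333·0.179659 + 0.333333·0.0953071 = 0.123814.
P(A | observation) = 0.0321581 / 0.123814 = 0.25973.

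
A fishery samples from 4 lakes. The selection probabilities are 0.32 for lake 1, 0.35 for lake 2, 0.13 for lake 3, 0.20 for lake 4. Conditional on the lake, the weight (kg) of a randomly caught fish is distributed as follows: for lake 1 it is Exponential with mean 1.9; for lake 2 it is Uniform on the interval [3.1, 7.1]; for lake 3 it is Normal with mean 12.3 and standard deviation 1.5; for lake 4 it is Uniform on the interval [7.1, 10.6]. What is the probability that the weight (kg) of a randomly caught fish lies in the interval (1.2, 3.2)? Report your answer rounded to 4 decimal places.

Conditional on each lake, P(1.2 < X < 3.2): 1: 0.346161; 2: 0.025; 3: 6.52893e-10; 4: 0.
By total probability, P(1.2 < X < 3.2) = 0.32·0.346161 + 0.35·0.025 + 0.13·6.52893e-10 + 0.2·0 = 0.119521.

0.1195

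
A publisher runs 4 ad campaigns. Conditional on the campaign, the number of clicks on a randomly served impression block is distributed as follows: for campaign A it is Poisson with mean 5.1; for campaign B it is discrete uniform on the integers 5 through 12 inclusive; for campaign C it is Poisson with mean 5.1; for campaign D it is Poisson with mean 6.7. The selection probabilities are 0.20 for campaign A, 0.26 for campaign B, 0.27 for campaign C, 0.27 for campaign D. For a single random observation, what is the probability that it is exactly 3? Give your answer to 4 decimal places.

Conditional on each campaign, P(X = 3): A: 0.13479; B: 0; C: 0.13479; D: 0.0617021.
By total probability, P(X = 3) = 0.2·0.13479 + 0.26·0 + 0.27·0.13479 + 0.27·0.0617021 = 0.0800108.

0.0800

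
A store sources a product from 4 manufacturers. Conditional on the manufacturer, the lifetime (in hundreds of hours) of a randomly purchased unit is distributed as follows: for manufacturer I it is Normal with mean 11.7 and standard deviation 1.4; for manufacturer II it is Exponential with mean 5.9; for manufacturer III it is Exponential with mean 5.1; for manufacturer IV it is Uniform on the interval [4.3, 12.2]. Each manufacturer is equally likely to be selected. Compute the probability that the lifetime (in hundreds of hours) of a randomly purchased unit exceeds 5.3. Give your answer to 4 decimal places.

Conditional on each manufacturer, P(X > 5.3): I: 0.999998; II: 0.407259; III: 0.353732; IV: 0.873418.
By total probability, P(X > 5.3) = 0.25·0.999998 + 0.25·0.407259 + 0.25·0.353732 + 0.25·0.873418 = 0.658602.

0.6586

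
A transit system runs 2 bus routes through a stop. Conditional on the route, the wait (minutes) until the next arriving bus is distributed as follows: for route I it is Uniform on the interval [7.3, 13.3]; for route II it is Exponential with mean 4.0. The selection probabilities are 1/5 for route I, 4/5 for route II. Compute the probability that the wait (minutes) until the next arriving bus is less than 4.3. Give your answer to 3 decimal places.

0.527

Conditional on each route, P(X < 4.3): I: 0; II: 0.658702.
By total probability, P(X < 4.3) = 0.2·0 + 0.8·0.658702 = 0.526962.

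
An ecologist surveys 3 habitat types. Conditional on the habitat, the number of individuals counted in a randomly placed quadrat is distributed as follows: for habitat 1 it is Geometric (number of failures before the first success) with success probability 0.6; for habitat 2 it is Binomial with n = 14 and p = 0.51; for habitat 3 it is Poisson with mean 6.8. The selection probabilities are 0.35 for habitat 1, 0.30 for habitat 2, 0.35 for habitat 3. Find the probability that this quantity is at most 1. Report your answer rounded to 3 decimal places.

Conditional on each habitat, P(X ≤ 1): 1: 0.84; 2: 0.000716265; 3: 0.00868745.
By total probability, P(X ≤ 1) = 0.35·0.84 + 0.3·0.000716265 + 0.35·0.00868745 = 0.297255.

0.297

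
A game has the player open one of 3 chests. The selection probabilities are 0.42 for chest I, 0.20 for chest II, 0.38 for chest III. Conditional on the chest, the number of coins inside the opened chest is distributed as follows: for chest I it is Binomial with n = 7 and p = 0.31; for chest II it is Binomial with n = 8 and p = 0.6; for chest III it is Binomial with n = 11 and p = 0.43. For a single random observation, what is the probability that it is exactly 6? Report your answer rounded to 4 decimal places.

Conditional on each chest, P(X = 6): I: 0.00428664; II: 0.209019; III: 0.175722.
By total probability, P(X = 6) = 0.42·0.00428664 + 0.2·0.209019 + 0.38·0.175722 = 0.110379.

0.1104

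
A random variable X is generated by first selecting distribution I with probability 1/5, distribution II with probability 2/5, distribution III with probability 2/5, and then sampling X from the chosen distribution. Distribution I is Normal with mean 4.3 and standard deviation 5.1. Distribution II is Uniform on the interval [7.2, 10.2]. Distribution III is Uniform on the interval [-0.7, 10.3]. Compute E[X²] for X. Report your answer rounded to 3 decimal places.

For each component E[X²] = Var + (mean)², giving I: 44.5; II: 76.44; III: 33.1233.
Overall E[X²] = 0.2·44.5 + 0.4·76.44 + 0.4·33.1233 = 52.7253.

52.725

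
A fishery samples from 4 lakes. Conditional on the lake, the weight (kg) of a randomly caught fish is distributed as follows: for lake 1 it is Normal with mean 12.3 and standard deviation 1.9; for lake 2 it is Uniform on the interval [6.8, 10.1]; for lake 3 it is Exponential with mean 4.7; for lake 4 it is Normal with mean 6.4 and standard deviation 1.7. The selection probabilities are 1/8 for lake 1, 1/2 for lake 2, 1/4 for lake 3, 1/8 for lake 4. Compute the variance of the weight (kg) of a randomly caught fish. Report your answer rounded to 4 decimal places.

12.1748

Per component, 1: μ=12.3, E[X²]=154.9; 2: μ=8.45, E[X²]=72.31; 3: μ=4.7, E[X²]=44.18; 4: μ=6.4, E[X²]=43.85.
E[X] = 0.125·12.3 + 0.5·8.45 + 0.25·4.7 + 0.125·6.4 = 7.7375.
E[X²] = 0.125·154.9 + 0.5·72.31 + 0.25·44.18 + 0.125·43.85 = 72.0438.
Var(X) = E[X²] − (E[X])² = 72.0438 − 59.8689 = 12.1748.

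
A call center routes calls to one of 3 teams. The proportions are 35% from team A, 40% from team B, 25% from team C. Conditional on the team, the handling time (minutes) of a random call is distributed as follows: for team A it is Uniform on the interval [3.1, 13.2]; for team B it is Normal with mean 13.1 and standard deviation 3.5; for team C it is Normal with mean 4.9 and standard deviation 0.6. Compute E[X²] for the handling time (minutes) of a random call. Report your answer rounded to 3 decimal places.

For each component E[X²] = Var + (mean)², giving A: 74.9233; B: 183.86; C: 24.37.
Overall E[X²] = 0.35·74.9233 + 0.4·183.86 + 0.25·24.37 = 105.86.

105.860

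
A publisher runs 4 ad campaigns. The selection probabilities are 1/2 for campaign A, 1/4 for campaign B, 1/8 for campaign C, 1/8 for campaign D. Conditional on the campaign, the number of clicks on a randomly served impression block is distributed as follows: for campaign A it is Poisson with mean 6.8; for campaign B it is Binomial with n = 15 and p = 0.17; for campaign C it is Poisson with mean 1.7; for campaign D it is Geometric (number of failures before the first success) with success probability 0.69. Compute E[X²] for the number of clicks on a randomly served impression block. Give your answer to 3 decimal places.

29.355

For each component E[X²] = Var + (mean)², giving A: 53.04; B: 8.619; C: 4.59; D: 0.852972.
Overall E[X²] = 0.5·53.04 + 0.25·8.619 + 0.125·4.59 + 0.125·0.852972 = 29.3551.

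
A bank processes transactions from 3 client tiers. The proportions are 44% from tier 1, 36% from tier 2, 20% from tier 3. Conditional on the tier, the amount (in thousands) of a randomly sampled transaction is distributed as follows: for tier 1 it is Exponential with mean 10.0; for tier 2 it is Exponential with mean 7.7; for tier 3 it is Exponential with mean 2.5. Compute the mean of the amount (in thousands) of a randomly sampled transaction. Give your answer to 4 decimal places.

Component means — 1: 10; 2: 7.7; 3: 2.5.
E[X] = 0.44·10 + 0.36·7.7 + 0.2·2.5 = 7.672.

7.6720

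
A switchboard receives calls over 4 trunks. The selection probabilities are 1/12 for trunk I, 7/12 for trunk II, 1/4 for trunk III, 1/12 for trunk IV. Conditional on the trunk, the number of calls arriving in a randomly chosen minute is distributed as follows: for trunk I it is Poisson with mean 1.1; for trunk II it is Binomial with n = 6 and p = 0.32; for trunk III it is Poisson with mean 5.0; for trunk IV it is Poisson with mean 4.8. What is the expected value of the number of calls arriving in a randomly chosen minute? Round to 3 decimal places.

Component means — I: 1.1; II: 1.92; III: 5; IV: 4.8.
E[X] = 0.0833333·1.1 + 0.583333·1.92 + 0.25·5 + 0.0833333·4.8 = 2.86167.

2.862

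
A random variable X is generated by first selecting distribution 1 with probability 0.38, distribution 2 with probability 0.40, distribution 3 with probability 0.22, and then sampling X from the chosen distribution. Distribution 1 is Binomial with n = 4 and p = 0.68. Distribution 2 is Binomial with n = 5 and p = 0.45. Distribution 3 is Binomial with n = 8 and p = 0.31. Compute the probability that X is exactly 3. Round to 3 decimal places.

0.321

Conditional on each component, P(X = 3): 1: 0.402473; 2: 0.275653; 3: 0.260927.
By total probability, P(X = 3) = 0.38·0.402473 + 0.4·0.275653 + 0.22·0.260927 = 0.320605.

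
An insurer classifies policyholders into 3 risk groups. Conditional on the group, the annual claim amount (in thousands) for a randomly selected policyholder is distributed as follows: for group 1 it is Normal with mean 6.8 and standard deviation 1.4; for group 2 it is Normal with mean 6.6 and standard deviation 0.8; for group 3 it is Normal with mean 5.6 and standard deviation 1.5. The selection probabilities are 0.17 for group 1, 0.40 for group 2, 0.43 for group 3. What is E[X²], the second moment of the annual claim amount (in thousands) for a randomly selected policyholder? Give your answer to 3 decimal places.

40.326

For each component E[X²] = Var + (mean)², giving 1: 48.2; 2: 44.2; 3: 33.61.
Overall E[X²] = 0.17·48.2 + 0.4·44.2 + 0.43·33.61 = 40.3263.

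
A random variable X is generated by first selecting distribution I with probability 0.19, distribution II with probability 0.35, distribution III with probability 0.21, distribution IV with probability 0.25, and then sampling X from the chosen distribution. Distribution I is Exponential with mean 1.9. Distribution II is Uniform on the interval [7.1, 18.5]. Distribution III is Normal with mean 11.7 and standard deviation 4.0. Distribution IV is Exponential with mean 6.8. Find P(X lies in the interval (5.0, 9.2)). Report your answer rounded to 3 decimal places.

Conditional on each component, P(5.0 < X < 9.2): I: 0.0640743; II: 0.184211; III: 0.219018; IV: 0.220886.
By total probability, P(5.0 < X < 9.2) = 0.19·0.0640743 + 0.35·0.184211 + 0.21·0.219018 + 0.25·0.220886 = 0.177863.

0.178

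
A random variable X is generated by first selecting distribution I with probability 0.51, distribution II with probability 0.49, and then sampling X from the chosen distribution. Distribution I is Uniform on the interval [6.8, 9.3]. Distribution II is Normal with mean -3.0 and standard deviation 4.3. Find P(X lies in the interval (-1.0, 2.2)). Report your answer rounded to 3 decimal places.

Conditional on each component, P(-1.0 < X < 2.2): I: 0; II: 0.207651.
By total probability, P(-1.0 < X < 2.2) = 0.51·0 + 0.49·0.207651 = 0.101749.

0.102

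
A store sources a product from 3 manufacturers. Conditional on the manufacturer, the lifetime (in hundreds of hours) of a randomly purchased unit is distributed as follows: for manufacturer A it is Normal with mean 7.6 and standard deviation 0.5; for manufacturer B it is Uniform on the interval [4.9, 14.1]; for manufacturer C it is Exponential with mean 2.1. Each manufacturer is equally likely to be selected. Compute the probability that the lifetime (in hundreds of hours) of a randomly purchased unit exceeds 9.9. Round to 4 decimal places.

Conditional on each manufacturer, P(X > 9.9): A: 2.11245e-06; B: 0.456522; C: 0.00896627.
By total probability, P(X > 9.9) = 0.333333·2.11245e-06 + 0.333333·0.456522 + 0.333333·0.00896627 = 0.155163.

0.1552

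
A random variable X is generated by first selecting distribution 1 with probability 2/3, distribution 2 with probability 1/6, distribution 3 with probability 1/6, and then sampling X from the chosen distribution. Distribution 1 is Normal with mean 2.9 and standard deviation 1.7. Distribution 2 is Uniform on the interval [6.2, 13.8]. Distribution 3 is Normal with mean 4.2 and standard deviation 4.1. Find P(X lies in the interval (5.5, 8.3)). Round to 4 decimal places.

0.1238

Conditional on each component, P(5.5 < X < 8.3): 1: 0.0623358; 2: 0.276316; 3: 0.216939.
By total probability, P(5.5 < X < 8.3) = 0.666667·0.0623358 + 0.166667·0.276316 + 0.166667·0.216939 = 0.123766.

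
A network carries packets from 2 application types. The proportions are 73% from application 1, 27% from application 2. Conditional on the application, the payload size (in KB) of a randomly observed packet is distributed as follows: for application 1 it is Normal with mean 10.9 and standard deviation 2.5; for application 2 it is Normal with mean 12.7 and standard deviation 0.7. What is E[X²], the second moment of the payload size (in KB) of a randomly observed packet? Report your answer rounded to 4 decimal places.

For each component E[X²] = Var + (mean)², giving 1: 125.06; 2: 161.78.
Overall E[X²] = 0.73·125.06 + 0.27·161.78 = 134.974.

134.9744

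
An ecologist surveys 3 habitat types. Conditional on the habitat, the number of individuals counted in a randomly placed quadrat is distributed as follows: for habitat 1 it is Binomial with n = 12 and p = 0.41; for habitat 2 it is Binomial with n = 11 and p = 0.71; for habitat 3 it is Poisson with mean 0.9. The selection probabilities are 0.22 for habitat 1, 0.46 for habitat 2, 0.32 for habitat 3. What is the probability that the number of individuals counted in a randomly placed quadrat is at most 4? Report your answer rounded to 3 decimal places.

Conditional on each habitat, P(X ≤ 4): 1: 0.410055; 2: 0.017856; 3: 0.997656.
By total probability, P(X ≤ 4) = 0.22·0.410055 + 0.46·0.017856 + 0.32·0.997656 = 0.417676.

0.418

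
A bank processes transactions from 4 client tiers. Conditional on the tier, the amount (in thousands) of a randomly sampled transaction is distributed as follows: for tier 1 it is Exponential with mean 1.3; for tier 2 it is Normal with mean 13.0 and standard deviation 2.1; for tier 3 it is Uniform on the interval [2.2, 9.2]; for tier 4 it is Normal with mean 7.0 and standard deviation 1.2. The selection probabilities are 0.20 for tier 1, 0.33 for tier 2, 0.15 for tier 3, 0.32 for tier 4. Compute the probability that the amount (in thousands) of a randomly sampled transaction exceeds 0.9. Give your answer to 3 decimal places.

Conditional on each tier, P(X > 0.9): 1: 0.50042; 2: 1; 3: 1; 4: 1.
By total probability, P(X > 0.9) = 0.2·0.50042 + 0.33·1 + 0.15·1 + 0.32·1 = 0.900084.

0.900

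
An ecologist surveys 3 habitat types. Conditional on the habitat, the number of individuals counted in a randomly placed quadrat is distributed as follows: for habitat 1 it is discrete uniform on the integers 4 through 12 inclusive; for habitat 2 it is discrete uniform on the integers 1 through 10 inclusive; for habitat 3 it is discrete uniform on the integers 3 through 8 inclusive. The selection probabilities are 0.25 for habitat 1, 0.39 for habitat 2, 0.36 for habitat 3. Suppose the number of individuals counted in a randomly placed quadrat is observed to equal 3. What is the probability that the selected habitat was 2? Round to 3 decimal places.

Likelihoods P(X=3 | ·): 1: 0; 2: 0.1; 3: 0.166667.
Posterior ∝ prior × likelihood. Numerator for 2: 0.39·0.1 = 0.039.
Normalizing constant: 0.25·0 + 0.39·0.1 + 0.36·0.166667 = 0.099.
P(2 | observation) = 0.039 / 0.099 = 0.393939.

0.394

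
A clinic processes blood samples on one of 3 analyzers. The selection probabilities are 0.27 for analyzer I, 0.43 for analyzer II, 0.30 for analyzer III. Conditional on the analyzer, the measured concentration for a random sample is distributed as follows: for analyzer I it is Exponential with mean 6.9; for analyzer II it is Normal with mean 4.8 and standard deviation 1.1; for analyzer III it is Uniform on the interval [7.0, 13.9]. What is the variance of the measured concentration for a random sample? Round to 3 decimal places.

Per component, I: μ=6.9, E[X²]=95.22; II: μ=4.8, E[X²]=24.25; III: μ=10.45, E[X²]=113.17.
E[X] = 0.27·6.9 + 0.43·4.8 + 0.3·10.45 = 7.062.
E[X²] = 0.27·95.22 + 0.43·24.25 + 0.3·113.17 = 70.0879.
Var(X) = E[X²] − (E[X])² = 70.0879 − 49.8718 = 20.2161.

20.216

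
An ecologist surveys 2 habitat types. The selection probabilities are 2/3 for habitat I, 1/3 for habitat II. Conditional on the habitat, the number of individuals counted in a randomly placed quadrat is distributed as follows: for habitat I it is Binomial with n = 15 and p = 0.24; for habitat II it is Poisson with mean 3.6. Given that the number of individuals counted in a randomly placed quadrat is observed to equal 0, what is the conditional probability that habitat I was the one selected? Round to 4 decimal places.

0.5440

Likelihoods P(X=0 | ·): I: 0.0163006; II: 0.0273237.
Posterior ∝ prior × likelihood. Numerator for I: 0.666667·0.0163006 = 0.0108671.
Normalizing constant: 0.666667·0.0163006 + 0.333333·0.0273237 = 0.019975.
P(I | observation) = 0.0108671 / 0.019975 = 0.544034.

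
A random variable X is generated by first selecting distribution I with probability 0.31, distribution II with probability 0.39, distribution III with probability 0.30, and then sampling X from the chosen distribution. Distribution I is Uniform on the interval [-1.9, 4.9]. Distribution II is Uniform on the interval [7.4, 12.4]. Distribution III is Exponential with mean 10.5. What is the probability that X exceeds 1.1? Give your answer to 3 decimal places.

0.833

Conditional on each component, P(X > 1.1): I: 0.558824; II: 1; III: 0.900539.
By total probability, P(X > 1.1) = 0.31·0.558824 + 0.39·1 + 0.3·0.900539 = 0.833397.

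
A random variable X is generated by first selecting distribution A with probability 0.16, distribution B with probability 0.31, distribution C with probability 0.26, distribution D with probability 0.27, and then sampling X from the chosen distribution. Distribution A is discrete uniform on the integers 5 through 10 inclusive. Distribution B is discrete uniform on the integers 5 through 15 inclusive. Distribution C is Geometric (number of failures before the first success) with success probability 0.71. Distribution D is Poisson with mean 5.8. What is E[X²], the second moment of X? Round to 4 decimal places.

54.4084

For each component E[X²] = Var + (mean)², giving A: 59.1667; B: 110; C: 0.742115; D: 39.44.
Overall E[X²] = 0.16·59.1667 + 0.31·110 + 0.26·0.742115 + 0.27·39.44 = 54.4084.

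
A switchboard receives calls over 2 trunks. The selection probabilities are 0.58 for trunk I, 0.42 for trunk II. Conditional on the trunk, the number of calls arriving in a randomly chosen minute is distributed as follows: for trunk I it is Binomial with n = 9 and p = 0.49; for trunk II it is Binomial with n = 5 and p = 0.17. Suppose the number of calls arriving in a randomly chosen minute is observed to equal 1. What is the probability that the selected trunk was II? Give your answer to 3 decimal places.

Likelihoods P(X=1 | ·): I: 0.0201837; II: 0.403396.
Posterior ∝ prior × likelihood. Numerator for II: 0.42·0.403396 = 0.169426.
Normalizing constant: 0.58·0.0201837 + 0.42·0.403396 = 0.181133.
P(II | observation) = 0.169426 / 0.181133 = 0.93537.

0.935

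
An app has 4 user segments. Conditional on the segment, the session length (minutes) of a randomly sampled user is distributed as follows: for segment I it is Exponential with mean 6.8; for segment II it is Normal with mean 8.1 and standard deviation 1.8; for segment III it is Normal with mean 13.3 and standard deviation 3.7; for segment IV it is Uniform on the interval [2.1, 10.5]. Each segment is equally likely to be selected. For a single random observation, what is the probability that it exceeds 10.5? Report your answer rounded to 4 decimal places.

0.2700

Conditional on each segment, P(X > 10.5): I: 0.2135; II: 0.0912112; III: 0.775402; IV: 0.
By total probability, P(X > 10.5) = 0.25·0.2135 + 0.25·0.0912112 + 0.25·0.775402 + 0.25·0 = 0.270028.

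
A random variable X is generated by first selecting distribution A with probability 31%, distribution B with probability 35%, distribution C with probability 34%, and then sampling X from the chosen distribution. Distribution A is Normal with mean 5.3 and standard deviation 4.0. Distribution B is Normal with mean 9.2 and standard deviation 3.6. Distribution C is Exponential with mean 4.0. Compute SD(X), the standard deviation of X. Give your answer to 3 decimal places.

Per component, A: μ=5.3, E[X²]=44.09; B: μ=9.2, E[X²]=97.6; C: μ=4, E[X²]=32.
E[X] = 0.31·5.3 + 0.35·9.2 + 0.34·4 = 6.223.
E[X²] = 0.31·44.09 + 0.35·97.6 + 0.34·32 = 58.7079.
Var(X) = E[X²] − (E[X])² = 58.7079 − 38.7257 = 19.9822.
SD(X) = √19.9822 = 4.47014.

4.470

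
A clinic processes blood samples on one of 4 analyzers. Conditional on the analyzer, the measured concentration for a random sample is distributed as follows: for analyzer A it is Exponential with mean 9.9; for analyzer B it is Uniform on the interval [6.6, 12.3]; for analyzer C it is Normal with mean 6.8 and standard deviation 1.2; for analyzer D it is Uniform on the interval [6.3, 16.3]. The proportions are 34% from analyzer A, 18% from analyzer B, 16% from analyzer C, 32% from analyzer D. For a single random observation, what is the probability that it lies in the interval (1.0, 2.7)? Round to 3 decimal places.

Conditional on each analyzer, P(1.0 < X < 2.7): A: 0.142624; B: 0; C: 0.000316293; D: 0.
By total probability, P(1.0 < X < 2.7) = 0.34·0.142624 + 0.18·0 + 0.16·0.000316293 + 0.32·0 = 0.0485426.

0.049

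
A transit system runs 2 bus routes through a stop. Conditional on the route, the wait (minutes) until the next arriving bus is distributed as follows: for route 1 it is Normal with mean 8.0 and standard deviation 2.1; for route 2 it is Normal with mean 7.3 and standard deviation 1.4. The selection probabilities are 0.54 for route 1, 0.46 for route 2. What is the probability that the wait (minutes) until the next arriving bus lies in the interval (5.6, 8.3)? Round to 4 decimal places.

0.5314

Conditional on each route, P(5.6 < X < 8.3): 1: 0.43025; 2: 0.650155.
By total probability, P(5.6 < X < 8.3) = 0.54·0.43025 + 0.46·0.650155 = 0.531406.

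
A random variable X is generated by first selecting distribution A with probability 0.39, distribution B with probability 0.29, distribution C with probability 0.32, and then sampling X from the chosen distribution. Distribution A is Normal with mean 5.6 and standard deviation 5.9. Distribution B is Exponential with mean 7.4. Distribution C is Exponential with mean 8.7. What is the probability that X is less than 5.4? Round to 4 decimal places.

0.4879

Conditional on each component, P(X < 5.4): A: 0.486479; B: 0.517961; C: 0.462426.
By total probability, P(X < 5.4) = 0.39·0.486479 + 0.29·0.517961 + 0.32·0.462426 = 0.487912.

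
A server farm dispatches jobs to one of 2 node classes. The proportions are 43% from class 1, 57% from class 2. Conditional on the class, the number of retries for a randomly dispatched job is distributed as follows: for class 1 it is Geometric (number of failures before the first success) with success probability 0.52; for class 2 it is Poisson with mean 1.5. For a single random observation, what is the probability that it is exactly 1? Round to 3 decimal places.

0.298

Conditional on each class, P(X = 1): 1: 0.2496; 2: 0.334695.
By total probability, P(X = 1) = 0.43·0.2496 + 0.57·0.334695 = 0.298104.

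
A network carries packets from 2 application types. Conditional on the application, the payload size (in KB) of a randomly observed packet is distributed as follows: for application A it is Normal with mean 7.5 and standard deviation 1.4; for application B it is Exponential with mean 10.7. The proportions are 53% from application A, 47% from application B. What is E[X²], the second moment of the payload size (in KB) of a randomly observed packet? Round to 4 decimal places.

For each component E[X²] = Var + (mean)², giving A: 58.21; B: 228.98.
Overall E[X²] = 0.53·58.21 + 0.47·228.98 = 138.472.

138.4719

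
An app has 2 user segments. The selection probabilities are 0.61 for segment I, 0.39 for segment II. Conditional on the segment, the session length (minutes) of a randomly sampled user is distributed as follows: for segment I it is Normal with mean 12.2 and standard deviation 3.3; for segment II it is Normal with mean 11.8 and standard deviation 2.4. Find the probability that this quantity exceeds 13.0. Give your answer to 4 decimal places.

0.3669

Conditional on each segment, P(X > 13.0): I: 0.404226; II: 0.308538.
By total probability, P(X > 13.0) = 0.61·0.404226 + 0.39·0.308538 = 0.366907.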